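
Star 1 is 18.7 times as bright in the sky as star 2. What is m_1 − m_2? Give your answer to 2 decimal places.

Pogson: Δm = −2.5 log₁₀(ratio) = −2.5 log₁₀(18.7) = −2.5 × 1.2718 = -3.180
Star 1 is brighter, so it has the smaller magnitude: the difference is negative.

m_1 − m_2 ≈ -3.18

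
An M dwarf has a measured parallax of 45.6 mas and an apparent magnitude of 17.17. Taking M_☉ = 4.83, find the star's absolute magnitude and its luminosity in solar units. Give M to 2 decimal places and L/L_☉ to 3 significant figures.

M ≈ 15.46; L/L_☉ ≈ 5.57×10^-5

d = 1/p = 1000/45.6 mas = 21.93 pc
M = m − 5 log₁₀ d + 5 = 17.17 − 5·1.3410 + 5 = 15.465
M − M_☉ = 15.465 − 4.83 = 10.635
L/L_☉ = 10^(−0.4 × 10.635) = 5.573×10^-5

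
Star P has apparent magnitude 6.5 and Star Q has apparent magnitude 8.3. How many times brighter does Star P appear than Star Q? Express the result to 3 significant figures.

Δm = 6.5 − (8.3) = -1.8
Flux ratio = 10^(−0.4 Δm) = 10^(−0.4 × -1.8) = 10^0.720 = 5.248

5.25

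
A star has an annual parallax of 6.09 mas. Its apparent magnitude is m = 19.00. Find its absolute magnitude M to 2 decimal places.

p = 6.09 mas = 6.09×10^-3″ → d = 1/p = 164.2 pc
5 log₁₀(d/10 pc) = 5 log₁₀(164.2) − 5 = 6.077
M = m − 5 log₁₀(d/10) = 19.00 − 6.077 = 12.923

M ≈ 12.92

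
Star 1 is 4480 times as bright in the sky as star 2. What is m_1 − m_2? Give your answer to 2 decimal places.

Pogson: Δm = −2.5 log₁₀(ratio) = −2.5 log₁₀(4480) = −2.5 × 3.6513 = -9.128
Star 1 is brighter, so it has the smaller magnitude: the difference is negative.

m_1 − m_2 ≈ -9.13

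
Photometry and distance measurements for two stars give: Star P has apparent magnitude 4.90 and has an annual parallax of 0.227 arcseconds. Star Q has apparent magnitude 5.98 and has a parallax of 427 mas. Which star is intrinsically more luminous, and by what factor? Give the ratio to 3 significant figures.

Star P: d = 1/p = 1/0.227″ = 4.405 pc
Star P: M = m − 5 log₁₀ d + 5 = 4.90 − 5·0.6440 + 5 = 6.680
Star Q: p = 427 mas = 0.427″ → d = 1/p = 2.342 pc
Star Q: M = m − 5 log₁₀ d + 5 = 5.98 − 5·0.3696 + 5 = 9.132
ΔM = M_P − M_Q = 6.680 − (9.132) = -2.452; smaller M is more luminous → Star P.
L ratio = 10^(0.4 |ΔM|) = 10^0.981 = 9.568

Star P is more luminous, by a factor of 9.57.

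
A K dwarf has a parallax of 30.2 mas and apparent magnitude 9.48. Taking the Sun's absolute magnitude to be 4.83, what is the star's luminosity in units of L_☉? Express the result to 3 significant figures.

L/L_☉ ≈ 0.151

d = 1/p = 1000/30.2 mas = 33.11 pc
M = m − 5 log₁₀ d + 5 = 9.48 − 5·1.5200 + 5 = 6.880
M − M_☉ = 6.880 − 4.83 = 2.050
L/L_☉ = 10^(−0.4 × 2.050) = 0.1514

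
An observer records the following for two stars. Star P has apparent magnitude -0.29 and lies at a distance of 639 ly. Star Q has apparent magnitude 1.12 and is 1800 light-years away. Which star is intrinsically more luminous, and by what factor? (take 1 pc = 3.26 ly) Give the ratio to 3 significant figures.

Star P: d = 639 ly / 3.26 = 196.0 pc
Star P: M = m − 5 log₁₀ d + 5 = -0.29 − 5·2.2923 + 5 = -6.751
Star Q: d = 1800 ly / 3.26 = 552.1 pc
Star Q: M = m − 5 log₁₀ d + 5 = 1.12 − 5·2.7421 + 5 = -7.590
ΔM = M_P − M_Q = -6.751 − (-7.590) = 0.839; smaller M is more luminous → Star Q.
L ratio = 10^(0.4 |ΔM|) = 10^0.336 = 2.165

Star Q is more luminous, by a factor of 2.17.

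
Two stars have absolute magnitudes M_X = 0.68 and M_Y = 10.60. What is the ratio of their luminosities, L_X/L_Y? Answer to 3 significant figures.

L_X/L_Y ≈ 9290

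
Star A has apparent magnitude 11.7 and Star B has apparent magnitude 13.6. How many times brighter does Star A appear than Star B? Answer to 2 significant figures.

Δm = 11.7 − (13.6) = -1.9
Flux ratio = 10^(−0.4 Δm) = 10^(−0.4 × -1.9) = 10^0.760 = 5.754

5.8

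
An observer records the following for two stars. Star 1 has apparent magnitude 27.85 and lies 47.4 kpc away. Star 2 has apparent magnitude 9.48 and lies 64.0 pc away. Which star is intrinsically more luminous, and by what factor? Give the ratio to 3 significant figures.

Star 1: d = 47.4 kpc = 47400 pc
Star 1: M = m − 5 log₁₀ d + 5 = 27.85 − 5·4.6758 + 5 = 9.471
Star 2: M = m − 5 log₁₀ d + 5 = 9.48 − 5·1.8062 + 5 = 5.449
ΔM = M_1 − M_2 = 9.471 − (5.449) = 4.022; smaller M is more luminous → Star 2.
L ratio = 10^(0.4 |ΔM|) = 10^1.609 = 40.63

Star 2 is more luminous, by a factor of 40.6.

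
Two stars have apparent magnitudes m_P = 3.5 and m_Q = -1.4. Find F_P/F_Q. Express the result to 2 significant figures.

Δm = 3.5 − (-1.4) = 4.9
Flux ratio = 10^(−0.4 Δm) = 10^(−0.4 × 4.9) = 10^-1.960 = 0.01096

F_P/F_Q ≈ 0.011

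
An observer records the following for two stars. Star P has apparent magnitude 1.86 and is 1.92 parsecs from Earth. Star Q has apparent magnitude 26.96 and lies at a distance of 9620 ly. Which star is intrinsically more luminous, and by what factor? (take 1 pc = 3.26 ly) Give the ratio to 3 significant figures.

Star P is more luminous, by a factor of 4640.

Star P: M = m − 5 log₁₀ d + 5 = 1.86 − 5·0.2833 + 5 = 5.443
Star Q: d = 9620 ly / 3.26 = 2951 pc
Star Q: M = m − 5 log₁₀ d + 5 = 26.96 − 5·3.4700 + 5 = 14.610
ΔM = M_P − M_Q = 5.443 − (14.610) = -9.167; smaller M is more luminous → Star P.
L ratio = 10^(0.4 |ΔM|) = 10^3.667 = 4642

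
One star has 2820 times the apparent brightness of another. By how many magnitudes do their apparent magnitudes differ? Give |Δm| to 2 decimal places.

|Δm| ≈ 8.63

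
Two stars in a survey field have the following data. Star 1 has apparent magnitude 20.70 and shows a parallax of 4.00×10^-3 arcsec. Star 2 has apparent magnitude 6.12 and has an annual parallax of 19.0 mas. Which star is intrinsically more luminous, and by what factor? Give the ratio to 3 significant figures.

Star 2 is more luminous, by a factor of 30100.

Star 1: d = 1/p = 1/4.00×10^-3″ = 250.0 pc
Star 1: M = m − 5 log₁₀ d + 5 = 20.70 − 5·2.3979 + 5 = 13.710
Star 2: p = 19.0 mas = 0.0190″ → d = 1/p = 52.63 pc
Star 2: M = m − 5 log₁₀ d + 5 = 6.12 − 5·1.7212 + 5 = 2.514
ΔM = M_1 − M_2 = 13.710 − (2.514) = 11.197; smaller M is more luminous → Star 2.
L ratio = 10^(0.4 |ΔM|) = 10^4.479 = 30100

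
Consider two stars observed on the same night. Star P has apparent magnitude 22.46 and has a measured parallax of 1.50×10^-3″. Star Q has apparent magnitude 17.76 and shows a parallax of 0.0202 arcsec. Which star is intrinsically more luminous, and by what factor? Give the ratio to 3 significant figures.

Star P is more luminous, by a factor of 2.39.

Star P: d = 1/p = 1/1.50×10^-3″ = 666.7 pc
Star P: M = m − 5 log₁₀ d + 5 = 22.46 − 5·2.8239 + 5 = 13.340
Star Q: d = 1/p = 1/0.0202″ = 49.50 pc
Star Q: M = m − 5 log₁₀ d + 5 = 17.76 − 5·1.6946 + 5 = 14.287
ΔM = M_P − M_Q = 13.340 − (14.287) = -0.946; smaller M is more luminous → Star P.
L ratio = 10^(0.4 |ΔM|) = 10^0.379 = 2.391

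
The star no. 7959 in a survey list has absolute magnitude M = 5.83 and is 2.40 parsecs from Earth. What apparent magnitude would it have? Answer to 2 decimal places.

m = M + 5 log₁₀ d − 5 = 5.83 + 5·0.3802 − 5 = 2.731

m ≈ 2.73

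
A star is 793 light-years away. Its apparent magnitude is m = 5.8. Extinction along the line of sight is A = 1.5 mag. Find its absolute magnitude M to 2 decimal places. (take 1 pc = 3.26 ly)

M ≈ -2.63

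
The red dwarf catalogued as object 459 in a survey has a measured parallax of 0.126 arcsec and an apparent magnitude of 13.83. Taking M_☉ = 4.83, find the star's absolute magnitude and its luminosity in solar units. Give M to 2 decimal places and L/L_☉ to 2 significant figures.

M ≈ 14.33; L/L_☉ ≈ 1.6×10^-4

d = 1/p = 1/0.126″ = 7.937 pc
M = m − 5 log₁₀ d + 5 = 13.83 − 5·0.8996 + 5 = 14.332
M − M_☉ = 14.332 − 4.83 = 9.502
L/L_☉ = 10^(−0.4 × 9.502) = 1.582×10^-4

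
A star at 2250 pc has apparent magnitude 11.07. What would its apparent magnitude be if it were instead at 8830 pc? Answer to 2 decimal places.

m ≈ 14.04

Flux ∝ 1/d², so Δm = 5 log₁₀(d₂/d₁) = 5 log₁₀(8830/2250) = 2.969
m₂ = m₁ + Δm = 11.07 + (2.969) = 14.039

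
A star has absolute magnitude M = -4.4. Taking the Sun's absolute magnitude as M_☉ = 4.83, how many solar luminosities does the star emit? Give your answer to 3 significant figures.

L/L_☉ ≈ 4920

M − M_☉ = -4.4 − 4.83 = -9.230
L/L_☉ = 10^(−0.4 (M − M_☉)) = 10^3.692 = 4920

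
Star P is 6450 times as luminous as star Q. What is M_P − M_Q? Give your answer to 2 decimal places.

M_P − M_Q ≈ -9.52

Pogson: ΔM = −2.5 log₁₀(ratio) = −2.5 log₁₀(6450) = −2.5 × 3.8096 = -9.524
Star P is brighter, so it has the smaller magnitude: the difference is negative.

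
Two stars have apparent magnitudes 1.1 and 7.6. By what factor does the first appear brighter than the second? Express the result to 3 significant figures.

398

Magnitude difference = -6.5
Flux ratio = 10^(−0.4 Δm) = 10^(−0.4 × -6.5) = 10^2.600 = 398.1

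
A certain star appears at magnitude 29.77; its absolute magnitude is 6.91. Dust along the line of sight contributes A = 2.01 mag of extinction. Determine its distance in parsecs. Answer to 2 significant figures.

m − M = 5 log₁₀(d/10 pc) + A  ⇒  29.77 − (6.91) − 2.01 = 5 log₁₀(d/10)
20.850 = 5 log₁₀(d/10)
log₁₀ d = (m − M − A)/5 + 1 = 5.1700
d = 10^5.1700 = 147900 pc

d ≈ 150000 pc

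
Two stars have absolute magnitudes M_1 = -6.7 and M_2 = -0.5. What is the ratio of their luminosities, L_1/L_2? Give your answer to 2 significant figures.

L_1/L_2 ≈ 300

ΔM = M_1 − M_2 = -6.2
L_1/L_2 = 10^(−0.4 ΔM) = 10^2.480 = 302.0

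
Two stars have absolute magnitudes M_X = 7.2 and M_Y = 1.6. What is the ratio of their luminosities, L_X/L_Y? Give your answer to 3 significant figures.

L_X/L_Y ≈ 5.75×10^-3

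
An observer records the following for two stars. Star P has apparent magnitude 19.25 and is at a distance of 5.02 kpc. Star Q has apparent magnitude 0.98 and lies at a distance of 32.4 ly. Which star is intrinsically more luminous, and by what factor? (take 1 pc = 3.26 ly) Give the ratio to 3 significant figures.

Star P: d = 5.02 kpc = 5020 pc
Star P: M = m − 5 log₁₀ d + 5 = 19.25 − 5·3.7007 + 5 = 5.746
Star Q: d = 32.4 ly / 3.26 = 9.939 pc
Star Q: M = m − 5 log₁₀ d + 5 = 0.98 − 5·0.9973 + 5 = 0.993
ΔM = M_P − M_Q = 5.746 − (0.993) = 4.753; smaller M is more luminous → Star Q.
L ratio = 10^(0.4 |ΔM|) = 10^1.901 = 79.66

Star Q is more luminous, by a factor of 79.7.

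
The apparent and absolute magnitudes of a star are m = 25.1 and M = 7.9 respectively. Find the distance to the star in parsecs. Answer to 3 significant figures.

μ = m − M = 17.200
m − M = 5 log₁₀ d − 5
log₁₀ d = (m − M)/5 + 1 = 4.4400
d = 10^4.4400 = 27540 pc

d ≈ 27500 pc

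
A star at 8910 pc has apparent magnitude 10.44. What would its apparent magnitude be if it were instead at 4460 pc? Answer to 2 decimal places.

Flux ∝ 1/d², so Δm = 5 log₁₀(d₂/d₁) = 5 log₁₀(4460/8910) = -1.503
m₂ = m₁ + Δm = 10.44 + (-1.503) = 8.937

m ≈ 8.94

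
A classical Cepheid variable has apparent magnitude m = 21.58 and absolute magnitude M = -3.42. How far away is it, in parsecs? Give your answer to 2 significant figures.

d ≈ 1.0×10^6 pc

Distance modulus: m − M = 21.58 − (-3.42) = 25.000
m − M = 5 log₁₀ d − 5
log₁₀ d = (m − M)/5 + 1 = 6.0000
d = 10^6.0000 = 1.000×10^6 pc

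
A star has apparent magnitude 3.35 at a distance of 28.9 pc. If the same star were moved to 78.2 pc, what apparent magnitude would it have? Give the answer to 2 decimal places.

m ≈ 5.51

Flux ∝ 1/d², so Δm = 5 log₁₀(d₂/d₁) = 5 log₁₀(78.2/28.9) = 2.162
m₂ = m₁ + Δm = 3.35 + (2.162) = 5.512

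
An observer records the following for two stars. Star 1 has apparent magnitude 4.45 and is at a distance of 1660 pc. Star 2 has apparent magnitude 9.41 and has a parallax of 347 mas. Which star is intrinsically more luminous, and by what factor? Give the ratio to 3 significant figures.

Star 1 is more luminous, by a factor of 3.20×10^7.

Star 1: M = m − 5 log₁₀ d + 5 = 4.45 − 5·3.2201 + 5 = -6.651
Star 2: p = 347 mas = 0.347″ → d = 1/p = 2.882 pc
Star 2: M = m − 5 log₁₀ d + 5 = 9.41 − 5·0.4597 + 5 = 12.112
ΔM = M_1 − M_2 = -6.651 − (12.112) = -18.762; smaller M is more luminous → Star 1.
L ratio = 10^(0.4 |ΔM|) = 10^7.505 = 3.198×10^7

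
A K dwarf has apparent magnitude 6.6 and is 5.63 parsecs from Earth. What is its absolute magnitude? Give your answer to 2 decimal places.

M ≈ 7.85

5 log₁₀(d/10 pc) = 5 log₁₀(5.630) − 5 = -1.247
M = m − 5 log₁₀(d/10) = 6.6 + 1.247 = 7.847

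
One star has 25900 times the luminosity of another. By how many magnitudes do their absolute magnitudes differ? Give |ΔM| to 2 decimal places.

Pogson: ΔM = −2.5 log₁₀(ratio) = −2.5 log₁₀(25900) = −2.5 × 4.4133 = -11.033

|ΔM| ≈ 11.03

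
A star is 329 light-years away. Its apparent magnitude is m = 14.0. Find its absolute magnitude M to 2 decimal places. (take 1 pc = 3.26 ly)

M ≈ 8.98

d = 329 ly / 3.26 = 100.9 pc
5 log₁₀(d/10 pc) = 5 log₁₀(100.9) − 5 = 5.020
M = m − 5 log₁₀(d/10) = 14.0 − 5.020 = 8.980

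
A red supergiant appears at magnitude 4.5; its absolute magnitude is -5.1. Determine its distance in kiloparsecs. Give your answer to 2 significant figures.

μ = m − M = 9.600
m − M = 5 log₁₀ d − 5
log₁₀ d = (m − M)/5 + 1 = 2.9200
d = 10^2.9200 = 831.8 pc
= 0.8318 kpc

d ≈ 0.83 kpc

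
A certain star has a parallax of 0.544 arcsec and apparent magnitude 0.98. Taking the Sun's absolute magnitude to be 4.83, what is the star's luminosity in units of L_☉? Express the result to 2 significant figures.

L/L_☉ ≈ 1.2

d = 1/p = 1/0.544″ = 1.838 pc
M = m − 5 log₁₀ d + 5 = 0.98 − 5·0.2644 + 5 = 4.658
M − M_☉ = 4.658 − 4.83 = -0.172
L/L_☉ = 10^(−0.4 × -0.172) = 1.172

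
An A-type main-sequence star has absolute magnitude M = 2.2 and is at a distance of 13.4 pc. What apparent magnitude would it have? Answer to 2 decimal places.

m ≈ 2.84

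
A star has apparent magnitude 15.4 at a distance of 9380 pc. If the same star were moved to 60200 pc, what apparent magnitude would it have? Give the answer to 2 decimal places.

Flux ∝ 1/d², so Δm = 5 log₁₀(d₂/d₁) = 5 log₁₀(60200/9380) = 4.037
m₂ = m₁ + Δm = 15.4 + (4.037) = 19.437

m ≈ 19.44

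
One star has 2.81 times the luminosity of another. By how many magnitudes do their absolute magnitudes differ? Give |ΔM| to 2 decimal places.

Pogson: ΔM = −2.5 log₁₀(ratio) = −2.5 log₁₀(2.81) = −2.5 × 0.4487 = -1.122

|ΔM| ≈ 1.12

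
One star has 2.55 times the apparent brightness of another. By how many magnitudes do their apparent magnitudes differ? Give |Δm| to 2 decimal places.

|Δm| ≈ 1.02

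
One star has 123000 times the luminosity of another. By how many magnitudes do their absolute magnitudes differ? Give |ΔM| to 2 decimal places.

|ΔM| ≈ 12.72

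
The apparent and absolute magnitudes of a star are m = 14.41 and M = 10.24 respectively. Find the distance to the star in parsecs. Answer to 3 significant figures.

d ≈ 68.2 pc

Distance modulus: m − M = 14.41 − (10.24) = 4.170
m − M = 5 log₁₀ d − 5
log₁₀ d = (m − M)/5 + 1 = 1.8340
d = 10^1.8340 = 68.23 pc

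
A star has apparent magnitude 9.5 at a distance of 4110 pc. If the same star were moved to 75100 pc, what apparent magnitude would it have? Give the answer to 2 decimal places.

Flux ∝ 1/d², so Δm = 5 log₁₀(d₂/d₁) = 5 log₁₀(75100/4110) = 6.309
m₂ = m₁ + Δm = 9.5 + (6.309) = 15.809

m ≈ 15.81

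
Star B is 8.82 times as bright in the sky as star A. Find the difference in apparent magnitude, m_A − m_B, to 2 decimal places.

m_A − m_B ≈ 2.36

Pogson: Δm = −2.5 log₁₀(ratio) = −2.5 log₁₀(8.82) = −2.5 × 0.9455 = -2.364
Star B is brighter so has the smaller magnitude: m_A − m_B is positive.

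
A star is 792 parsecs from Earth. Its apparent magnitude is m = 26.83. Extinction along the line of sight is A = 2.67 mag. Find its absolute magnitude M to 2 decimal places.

M ≈ 14.67

5 log₁₀(d/10 pc) = 5 log₁₀(792.0) − 5 = 9.494
M = m − 5 log₁₀(d/10) − A = 26.83 − 9.494 − 2.67 = 14.666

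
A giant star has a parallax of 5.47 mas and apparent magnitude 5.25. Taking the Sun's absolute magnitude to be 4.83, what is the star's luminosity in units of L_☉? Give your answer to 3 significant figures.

L/L_☉ ≈ 227

d = 1/p = 1000/5.47 mas = 182.8 pc
M = m − 5 log₁₀ d + 5 = 5.25 − 5·2.2620 + 5 = -1.060
M − M_☉ = -1.060 − 4.83 = -5.890
L/L_☉ = 10^(−0.4 × -5.890) = 227.0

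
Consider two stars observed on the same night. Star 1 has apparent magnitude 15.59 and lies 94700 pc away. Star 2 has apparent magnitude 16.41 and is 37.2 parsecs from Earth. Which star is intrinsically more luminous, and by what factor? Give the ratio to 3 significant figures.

Star 1 is more luminous, by a factor of 1.38×10^7.

Star 1: M = m − 5 log₁₀ d + 5 = 15.59 − 5·4.9763 + 5 = -4.292
Star 2: M = m − 5 log₁₀ d + 5 = 16.41 − 5·1.5705 + 5 = 13.557
ΔM = M_1 − M_2 = -4.292 − (13.557) = -17.849; smaller M is more luminous → Star 1.
L ratio = 10^(0.4 |ΔM|) = 10^7.140 = 1.379×10^7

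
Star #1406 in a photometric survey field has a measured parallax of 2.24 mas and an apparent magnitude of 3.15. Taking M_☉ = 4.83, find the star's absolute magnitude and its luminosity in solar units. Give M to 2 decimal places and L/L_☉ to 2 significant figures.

d = 1/p = 1000/2.24 mas = 446.4 pc
M = m − 5 log₁₀ d + 5 = 3.15 − 5·2.6498 + 5 = -5.099
M − M_☉ = -5.099 − 4.83 = -9.929
L/L_☉ = 10^(−0.4 × -9.929) = 9365

M ≈ -5.10; L/L_☉ ≈ 9400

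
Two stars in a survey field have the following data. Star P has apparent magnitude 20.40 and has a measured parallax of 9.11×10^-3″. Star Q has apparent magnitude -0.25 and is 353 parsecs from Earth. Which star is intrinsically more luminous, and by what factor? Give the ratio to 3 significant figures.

Star P: d = 1/p = 1/9.11×10^-3″ = 109.8 pc
Star P: M = m − 5 log₁₀ d + 5 = 20.40 − 5·2.0405 + 5 = 15.198
Star Q: M = m − 5 log₁₀ d + 5 = -0.25 − 5·2.5478 + 5 = -7.989
ΔM = M_P − M_Q = 15.198 − (-7.989) = 23.186; smaller M is more luminous → Star Q.
L ratio = 10^(0.4 |ΔM|) = 10^9.275 = 1.882×10^9

Star Q is more luminous, by a factor of 1.88×10^9.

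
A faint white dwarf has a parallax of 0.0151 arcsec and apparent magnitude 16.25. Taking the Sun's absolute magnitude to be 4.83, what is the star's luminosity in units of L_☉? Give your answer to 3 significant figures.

L/L_☉ ≈ 1.19×10^-3

d = 1/p = 1/0.0151″ = 66.23 pc
M = m − 5 log₁₀ d + 5 = 16.25 − 5·1.8210 + 5 = 12.145
M − M_☉ = 12.145 − 4.83 = 7.315
L/L_☉ = 10^(−0.4 × 7.315) = 1.186×10^-3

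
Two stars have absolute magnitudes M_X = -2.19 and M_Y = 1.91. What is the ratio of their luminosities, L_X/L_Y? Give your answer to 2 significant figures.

ΔM = M_X − M_Y = -4.10
L_X/L_Y = 10^(−0.4 ΔM) = 10^1.640 = 43.65

L_X/L_Y ≈ 44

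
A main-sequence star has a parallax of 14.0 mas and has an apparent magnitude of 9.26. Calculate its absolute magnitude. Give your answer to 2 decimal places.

p = 14.0 mas = 0.0140″ → d = 1/p = 71.43 pc
5 log₁₀(d/10 pc) = 5 log₁₀(71.43) − 5 = 4.269
M = m − 5 log₁₀(d/10) = 9.26 − 4.269 = 4.991

M ≈ 4.99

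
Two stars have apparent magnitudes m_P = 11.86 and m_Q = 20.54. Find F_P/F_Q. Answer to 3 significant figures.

Magnitude difference = -8.68
Flux ratio = 10^(−0.4 Δm) = 10^(−0.4 × -8.68) = 10^3.472 = 2965

F_P/F_Q ≈ 2960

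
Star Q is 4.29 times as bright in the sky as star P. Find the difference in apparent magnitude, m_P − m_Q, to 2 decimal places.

m_P − m_Q ≈ 1.58

Pogson: Δm = −2.5 log₁₀(ratio) = −2.5 log₁₀(4.29) = −2.5 × 0.6325 = -1.581
Star Q is brighter so has the smaller magnitude: m_P − m_Q is positive.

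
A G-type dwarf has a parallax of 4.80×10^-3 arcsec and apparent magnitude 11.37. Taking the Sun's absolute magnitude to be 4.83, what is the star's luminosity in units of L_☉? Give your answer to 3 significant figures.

L/L_☉ ≈ 1.05

d = 1/p = 1/4.80×10^-3″ = 208.3 pc
M = m − 5 log₁₀ d + 5 = 11.37 − 5·2.3188 + 5 = 4.776
M − M_☉ = 4.776 − 4.83 = -0.054
L/L_☉ = 10^(−0.4 × -0.054) = 1.051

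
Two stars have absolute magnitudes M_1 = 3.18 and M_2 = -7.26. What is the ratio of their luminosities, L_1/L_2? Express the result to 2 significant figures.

L_1/L_2 ≈ 6.7×10^-5

ΔM = M_1 − M_2 = 10.44
L_1/L_2 = 10^(−0.4 ΔM) = 10^-4.176 = 6.668×10^-5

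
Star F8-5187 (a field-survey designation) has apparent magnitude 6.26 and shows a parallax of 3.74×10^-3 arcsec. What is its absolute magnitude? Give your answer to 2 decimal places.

M ≈ -0.88

d = 1/p = 1/3.74×10^-3″ = 267.4 pc
5 log₁₀(d/10 pc) = 5 log₁₀(267.4) − 5 = 7.136
M = m − 5 log₁₀(d/10) = 6.26 − 7.136 = -0.876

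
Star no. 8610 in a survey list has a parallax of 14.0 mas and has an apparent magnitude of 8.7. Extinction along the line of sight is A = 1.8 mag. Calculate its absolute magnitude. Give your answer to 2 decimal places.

p = 14.0 mas = 0.0140″ → d = 1/p = 71.43 pc
5 log₁₀(d/10 pc) = 5 log₁₀(71.43) − 5 = 4.269
M = m − 5 log₁₀(d/10) − A = 8.7 − 4.269 − 1.8 = 2.631

M ≈ 2.63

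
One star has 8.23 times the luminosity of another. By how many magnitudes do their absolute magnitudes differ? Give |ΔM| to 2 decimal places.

Pogson: ΔM = −2.5 log₁₀(ratio) = −2.5 log₁₀(8.23) = −2.5 × 0.9154 = -2.288

|ΔM| ≈ 2.29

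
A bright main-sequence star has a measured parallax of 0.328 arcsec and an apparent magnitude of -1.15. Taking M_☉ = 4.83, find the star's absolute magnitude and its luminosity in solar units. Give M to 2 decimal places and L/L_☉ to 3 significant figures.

M ≈ 1.43; L/L_☉ ≈ 22.9

d = 1/p = 1/0.328″ = 3.049 pc
M = m − 5 log₁₀ d + 5 = -1.15 − 5·0.4841 + 5 = 1.429
M − M_☉ = 1.429 − 4.83 = -3.401
L/L_☉ = 10^(−0.4 × -3.401) = 22.92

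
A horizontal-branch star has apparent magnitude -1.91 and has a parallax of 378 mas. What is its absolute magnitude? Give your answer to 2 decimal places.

M ≈ 0.98

p = 378 mas = 0.378″ → d = 1/p = 2.646 pc
5 log₁₀(d/10 pc) = 5 log₁₀(2.646) − 5 = -2.887
M = m − 5 log₁₀(d/10) = -1.91 + 2.887 = 0.977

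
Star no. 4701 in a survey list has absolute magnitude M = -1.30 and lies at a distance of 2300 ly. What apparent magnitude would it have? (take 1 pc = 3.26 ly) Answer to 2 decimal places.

d = 2300 ly / 3.26 = 705.5 pc
m = M + 5 log₁₀ d − 5 = -1.30 + 5·2.8485 − 5 = 7.943

m ≈ 7.94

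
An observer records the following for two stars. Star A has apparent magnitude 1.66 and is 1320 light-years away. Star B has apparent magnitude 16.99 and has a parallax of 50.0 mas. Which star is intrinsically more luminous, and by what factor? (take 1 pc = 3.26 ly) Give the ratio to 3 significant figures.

Star A is more luminous, by a factor of 5.55×10^8.

Star A: d = 1320 ly / 3.26 = 404.9 pc
Star A: M = m − 5 log₁₀ d + 5 = 1.66 − 5·2.6074 + 5 = -6.377
Star B: p = 50.0 mas = 0.0500″ → d = 1/p = 20.00 pc
Star B: M = m − 5 log₁₀ d + 5 = 16.99 − 5·1.3010 + 5 = 15.485
ΔM = M_A − M_B = -6.377 − (15.485) = -21.862; smaller M is more luminous → Star A.
L ratio = 10^(0.4 |ΔM|) = 10^8.745 = 5.555×10^8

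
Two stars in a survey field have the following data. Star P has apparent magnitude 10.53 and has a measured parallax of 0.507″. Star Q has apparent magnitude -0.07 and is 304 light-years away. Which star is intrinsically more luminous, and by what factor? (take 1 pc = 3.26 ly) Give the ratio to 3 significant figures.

Star P: d = 1/p = 1/0.507″ = 1.972 pc
Star P: M = m − 5 log₁₀ d + 5 = 10.53 − 5·0.2950 + 5 = 14.055
Star Q: d = 304 ly / 3.26 = 93.25 pc
Star Q: M = m − 5 log₁₀ d + 5 = -0.07 − 5·1.9697 + 5 = -4.918
ΔM = M_P − M_Q = 14.055 − (-4.918) = 18.973; smaller M is more luminous → Star Q.
L ratio = 10^(0.4 |ΔM|) = 10^7.589 = 3.884×10^7

Star Q is more luminous, by a factor of 3.88×10^7.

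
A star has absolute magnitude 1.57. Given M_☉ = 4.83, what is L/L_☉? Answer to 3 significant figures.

L/L_☉ ≈ 20.1

M − M_☉ = 1.57 − 4.83 = -3.260
L/L_☉ = 10^(−0.4 (M − M_☉)) = 10^1.304 = 20.14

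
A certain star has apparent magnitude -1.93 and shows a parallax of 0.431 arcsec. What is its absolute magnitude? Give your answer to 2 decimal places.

M ≈ 1.24

d = 1/p = 1/0.431″ = 2.320 pc
5 log₁₀(d/10 pc) = 5 log₁₀(2.320) − 5 = -3.172
M = m − 5 log₁₀(d/10) = -1.93 + 3.172 = 1.242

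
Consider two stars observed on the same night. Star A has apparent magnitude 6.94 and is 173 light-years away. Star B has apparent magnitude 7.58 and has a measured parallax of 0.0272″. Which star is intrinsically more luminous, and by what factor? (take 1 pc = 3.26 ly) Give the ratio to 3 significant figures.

Star A: d = 173 ly / 3.26 = 53.07 pc
Star A: M = m − 5 log₁₀ d + 5 = 6.94 − 5·1.7248 + 5 = 3.316
Star B: d = 1/p = 1/0.0272″ = 36.76 pc
Star B: M = m − 5 log₁₀ d + 5 = 7.58 − 5·1.5654 + 5 = 4.753
ΔM = M_A − M_B = 3.316 − (4.753) = -1.437; smaller M is more luminous → Star A.
L ratio = 10^(0.4 |ΔM|) = 10^0.575 = 3.757

Star A is more luminous, by a factor of 3.76.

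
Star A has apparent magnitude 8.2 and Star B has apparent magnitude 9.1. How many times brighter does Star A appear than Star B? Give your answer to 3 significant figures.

2.29

Δm = 8.2 − (9.1) = -0.9
Flux ratio = 10^(−0.4 Δm) = 10^(−0.4 × -0.9) = 10^0.360 = 2.291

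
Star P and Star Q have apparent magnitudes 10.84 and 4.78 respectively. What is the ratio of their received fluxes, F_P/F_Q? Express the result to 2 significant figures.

Δm = 10.84 − (4.78) = 6.06
Flux ratio = 10^(−0.4 Δm) = 10^(−0.4 × 6.06) = 10^-2.424 = 3.767×10^-3

F_P/F_Q ≈ 3.8×10^-3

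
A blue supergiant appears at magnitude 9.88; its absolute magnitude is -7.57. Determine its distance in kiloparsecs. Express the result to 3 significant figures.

d ≈ 30.9 kpc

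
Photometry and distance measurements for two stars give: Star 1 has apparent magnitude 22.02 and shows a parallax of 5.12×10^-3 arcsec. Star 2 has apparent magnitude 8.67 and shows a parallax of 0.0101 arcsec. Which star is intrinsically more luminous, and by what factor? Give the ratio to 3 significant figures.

Star 2 is more luminous, by a factor of 56200.

Star 1: d = 1/p = 1/5.12×10^-3″ = 195.3 pc
Star 1: M = m − 5 log₁₀ d + 5 = 22.02 − 5·2.2907 + 5 = 15.566
Star 2: d = 1/p = 1/0.0101″ = 99.01 pc
Star 2: M = m − 5 log₁₀ d + 5 = 8.67 − 5·1.9957 + 5 = 3.692
ΔM = M_1 − M_2 = 15.566 − (3.692) = 11.875; smaller M is more luminous → Star 2.
L ratio = 10^(0.4 |ΔM|) = 10^4.750 = 56220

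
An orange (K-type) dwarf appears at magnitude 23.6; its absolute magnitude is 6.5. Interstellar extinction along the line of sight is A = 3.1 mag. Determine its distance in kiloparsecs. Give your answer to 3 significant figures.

d ≈ 6.31 kpc

m − M = 5 log₁₀(d/10 pc) + A  ⇒  23.6 − (6.5) − 3.1 = 5 log₁₀(d/10)
14.000 = 5 log₁₀(d/10)
log₁₀ d = (m − M − A)/5 + 1 = 3.8000
d = 10^3.8000 = 6310 pc
= 6.310 kpc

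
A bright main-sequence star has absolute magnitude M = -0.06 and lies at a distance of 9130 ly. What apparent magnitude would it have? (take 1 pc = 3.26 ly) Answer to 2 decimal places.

m ≈ 12.18

d = 9130 ly / 3.26 = 2801 pc
m = M + 5 log₁₀ d − 5 = -0.06 + 5·3.4473 − 5 = 12.176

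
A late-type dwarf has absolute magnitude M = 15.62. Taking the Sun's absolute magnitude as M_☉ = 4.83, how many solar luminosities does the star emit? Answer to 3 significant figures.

M − M_☉ = 15.62 − 4.83 = 10.790
L/L_☉ = 10^(−0.4 (M − M_☉)) = 10^-4.316 = 4.831×10^-5

L/L_☉ ≈ 4.83×10^-5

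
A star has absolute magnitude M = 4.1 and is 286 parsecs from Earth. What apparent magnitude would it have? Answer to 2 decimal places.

m ≈ 11.38

m = M + 5 log₁₀ d − 5 = 4.1 + 5·2.4564 − 5 = 11.382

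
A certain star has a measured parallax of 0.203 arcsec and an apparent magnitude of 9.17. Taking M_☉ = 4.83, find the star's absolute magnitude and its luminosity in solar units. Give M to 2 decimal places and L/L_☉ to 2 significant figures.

d = 1/p = 1/0.203″ = 4.926 pc
M = m − 5 log₁₀ d + 5 = 9.17 − 5·0.6925 + 5 = 10.707
M − M_☉ = 10.707 − 4.83 = 5.877
L/L_☉ = 10^(−0.4 × 5.877) = 4.457×10^-3

M ≈ 10.71; L/L_☉ ≈ 4.5×10^-3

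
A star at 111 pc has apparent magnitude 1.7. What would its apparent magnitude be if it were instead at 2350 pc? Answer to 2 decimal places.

m ≈ 8.33

Flux ∝ 1/d², so Δm = 5 log₁₀(d₂/d₁) = 5 log₁₀(2350/111) = 6.629
m₂ = m₁ + Δm = 1.7 + (6.629) = 8.329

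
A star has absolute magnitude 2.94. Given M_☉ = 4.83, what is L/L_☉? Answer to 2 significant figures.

L/L_☉ ≈ 5.7

M − M_☉ = 2.94 − 4.83 = -1.890
L/L_☉ = 10^(−0.4 (M − M_☉)) = 10^0.756 = 5.702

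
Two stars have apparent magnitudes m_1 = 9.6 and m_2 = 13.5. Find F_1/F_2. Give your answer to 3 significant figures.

Magnitude difference = -3.9
Flux ratio = 10^(−0.4 Δm) = 10^(−0.4 × -3.9) = 10^1.560 = 36.31

F_1/F_2 ≈ 36.3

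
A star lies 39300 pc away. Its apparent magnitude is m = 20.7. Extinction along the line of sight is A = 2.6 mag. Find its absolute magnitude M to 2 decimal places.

M ≈ 0.13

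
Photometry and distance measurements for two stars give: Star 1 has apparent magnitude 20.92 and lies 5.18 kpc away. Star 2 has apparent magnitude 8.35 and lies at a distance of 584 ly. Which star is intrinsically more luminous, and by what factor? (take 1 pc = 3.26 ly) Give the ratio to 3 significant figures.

Star 2 is more luminous, by a factor of 128.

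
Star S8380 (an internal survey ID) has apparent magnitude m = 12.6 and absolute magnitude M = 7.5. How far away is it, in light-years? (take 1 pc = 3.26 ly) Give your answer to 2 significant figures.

d ≈ 340 ly

Distance modulus: m − M = 12.6 − (7.5) = 5.100
m − M = 5 log₁₀ d − 5
log₁₀ d = (m − M)/5 + 1 = 2.0200
d = 10^2.0200 = 104.7 pc
= 341.4 ly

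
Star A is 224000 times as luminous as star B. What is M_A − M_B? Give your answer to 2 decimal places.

Pogson: ΔM = −2.5 log₁₀(ratio) = −2.5 log₁₀(224000) = −2.5 × 5.3502 = -13.376
Star A is brighter, so it has the smaller magnitude: the difference is negative.

M_A − M_B ≈ -13.38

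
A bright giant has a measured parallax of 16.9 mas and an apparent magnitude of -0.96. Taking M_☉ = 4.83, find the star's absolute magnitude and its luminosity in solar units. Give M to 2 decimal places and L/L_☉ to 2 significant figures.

M ≈ -4.82; L/L_☉ ≈ 7200

d = 1/p = 1000/16.9 mas = 59.17 pc
M = m − 5 log₁₀ d + 5 = -0.96 − 5·1.7721 + 5 = -4.821
M − M_☉ = -4.821 − 4.83 = -9.651
L/L_☉ = 10^(−0.4 × -9.651) = 7248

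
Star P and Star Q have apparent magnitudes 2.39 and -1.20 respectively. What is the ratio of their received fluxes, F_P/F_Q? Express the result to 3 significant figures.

Magnitude difference = 3.59
Flux ratio = 10^(−0.4 Δm) = 10^(−0.4 × 3.59) = 10^-1.436 = 0.03664

F_P/F_Q ≈ 0.0366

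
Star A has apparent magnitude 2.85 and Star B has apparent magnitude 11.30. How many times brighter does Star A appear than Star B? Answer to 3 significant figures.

2400

Magnitude difference = -8.45
Flux ratio = 10^(−0.4 Δm) = 10^(−0.4 × -8.45) = 10^3.380 = 2399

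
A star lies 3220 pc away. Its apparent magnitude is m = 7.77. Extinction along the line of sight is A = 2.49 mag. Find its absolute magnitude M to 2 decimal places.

M ≈ -7.26

5 log₁₀(d/10 pc) = 5 log₁₀(3220) − 5 = 12.539
M = m − 5 log₁₀(d/10) − A = 7.77 − 12.539 − 2.49 = -7.259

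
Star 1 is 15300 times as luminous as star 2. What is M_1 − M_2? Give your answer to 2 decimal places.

M_1 − M_2 ≈ -10.46

Pogson: ΔM = −2.5 log₁₀(ratio) = −2.5 log₁₀(15300) = −2.5 × 4.1847 = -10.462
Star 1 is brighter, so it has the smaller magnitude: the difference is negative.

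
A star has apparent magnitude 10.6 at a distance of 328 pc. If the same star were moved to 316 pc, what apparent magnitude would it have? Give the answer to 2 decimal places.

m ≈ 10.52

Flux ∝ 1/d², so Δm = 5 log₁₀(d₂/d₁) = 5 log₁₀(316/328) = -0.081
m₂ = m₁ + Δm = 10.6 + (-0.081) = 10.519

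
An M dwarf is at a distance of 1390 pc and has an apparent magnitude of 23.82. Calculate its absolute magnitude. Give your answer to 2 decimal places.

M ≈ 13.10

5 log₁₀(d/10 pc) = 5 log₁₀(1390) − 5 = 10.715
M = m − 5 log₁₀(d/10) = 23.82 − 10.715 = 13.105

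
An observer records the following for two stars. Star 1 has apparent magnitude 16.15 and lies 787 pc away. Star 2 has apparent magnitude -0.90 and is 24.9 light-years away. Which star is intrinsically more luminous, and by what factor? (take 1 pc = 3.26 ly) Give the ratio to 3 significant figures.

Star 2 is more luminous, by a factor of 622.

Star 1: M = m − 5 log₁₀ d + 5 = 16.15 − 5·2.8960 + 5 = 6.670
Star 2: d = 24.9 ly / 3.26 = 7.638 pc
Star 2: M = m − 5 log₁₀ d + 5 = -0.90 − 5·0.8830 + 5 = -0.315
ΔM = M_1 − M_2 = 6.670 − (-0.315) = 6.985; smaller M is more luminous → Star 2.
L ratio = 10^(0.4 |ΔM|) = 10^2.794 = 622.3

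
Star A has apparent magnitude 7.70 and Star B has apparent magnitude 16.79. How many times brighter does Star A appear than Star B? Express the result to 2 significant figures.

4300

Δm = 7.70 − (16.79) = -9.09
Flux ratio = 10^(−0.4 Δm) = 10^(−0.4 × -9.09) = 10^3.636 = 4325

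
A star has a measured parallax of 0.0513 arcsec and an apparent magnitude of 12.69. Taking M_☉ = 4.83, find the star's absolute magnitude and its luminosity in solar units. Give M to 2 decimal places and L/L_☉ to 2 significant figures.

M ≈ 11.24; L/L_☉ ≈ 2.7×10^-3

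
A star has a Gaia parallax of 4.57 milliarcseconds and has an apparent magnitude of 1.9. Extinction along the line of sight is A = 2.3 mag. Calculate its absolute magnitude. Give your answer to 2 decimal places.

p = 4.57 mas = 4.57×10^-3″ → d = 1/p = 218.8 pc
5 log₁₀(d/10 pc) = 5 log₁₀(218.8) − 5 = 6.700
M = m − 5 log₁₀(d/10) − A = 1.9 − 6.700 − 2.3 = -7.100

M ≈ -7.10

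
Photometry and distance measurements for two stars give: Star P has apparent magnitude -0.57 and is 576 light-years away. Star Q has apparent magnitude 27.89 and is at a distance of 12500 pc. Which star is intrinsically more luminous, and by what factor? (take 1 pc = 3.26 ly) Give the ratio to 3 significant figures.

Star P: d = 576 ly / 3.26 = 176.7 pc
Star P: M = m − 5 log₁₀ d + 5 = -0.57 − 5·2.2472 + 5 = -6.806
Star Q: M = m − 5 log₁₀ d + 5 = 27.89 − 5·4.0969 + 5 = 12.405
ΔM = M_P − M_Q = -6.806 − (12.405) = -19.211; smaller M is more luminous → Star P.
L ratio = 10^(0.4 |ΔM|) = 10^7.685 = 4.837×10^7

Star P is more luminous, by a factor of 4.84×10^7.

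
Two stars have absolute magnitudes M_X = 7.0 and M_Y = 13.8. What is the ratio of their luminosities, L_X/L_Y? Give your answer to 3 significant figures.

ΔM = M_X − M_Y = -6.8
L_X/L_Y = 10^(−0.4 ΔM) = 10^2.720 = 524.8

L_X/L_Y ≈ 525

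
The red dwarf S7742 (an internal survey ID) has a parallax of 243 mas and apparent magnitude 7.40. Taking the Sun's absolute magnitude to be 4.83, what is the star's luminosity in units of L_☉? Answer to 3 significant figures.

L/L_☉ ≈ 0.0159

d = 1/p = 1000/243 mas = 4.115 pc
M = m − 5 log₁₀ d + 5 = 7.40 − 5·0.6144 + 5 = 9.328
M − M_☉ = 9.328 − 4.83 = 4.498
L/L_☉ = 10^(−0.4 × 4.498) = 0.01588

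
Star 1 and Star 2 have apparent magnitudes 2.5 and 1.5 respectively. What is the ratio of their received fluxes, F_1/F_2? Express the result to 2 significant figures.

Δm = 2.5 − (1.5) = 1.0
Flux ratio = 10^(−0.4 Δm) = 10^(−0.4 × 1.0) = 10^-0.400 = 0.3981

F_1/F_2 ≈ 0.40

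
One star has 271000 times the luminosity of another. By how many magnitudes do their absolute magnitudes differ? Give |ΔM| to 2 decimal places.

|ΔM| ≈ 13.58

Pogson: ΔM = −2.5 log₁₀(ratio) = −2.5 log₁₀(271000) = −2.5 × 5.4330 = -13.582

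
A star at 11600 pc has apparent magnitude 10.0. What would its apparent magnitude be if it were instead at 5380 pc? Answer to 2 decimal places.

m ≈ 8.33

Flux ∝ 1/d², so Δm = 5 log₁₀(d₂/d₁) = 5 log₁₀(5380/11600) = -1.668
m₂ = m₁ + Δm = 10.0 + (-1.668) = 8.332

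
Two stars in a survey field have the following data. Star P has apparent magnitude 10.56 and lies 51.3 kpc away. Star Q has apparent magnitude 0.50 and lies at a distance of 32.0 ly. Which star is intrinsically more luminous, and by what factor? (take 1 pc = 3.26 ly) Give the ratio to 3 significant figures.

Star P is more luminous, by a factor of 2580.

Star P: d = 51.3 kpc = 51300 pc
Star P: M = m − 5 log₁₀ d + 5 = 10.56 − 5·4.7101 + 5 = -7.991
Star Q: d = 32.0 ly / 3.26 = 9.816 pc
Star Q: M = m − 5 log₁₀ d + 5 = 0.50 − 5·0.9919 + 5 = 0.540
ΔM = M_P − M_Q = -7.991 − (0.540) = -8.531; smaller M is more luminous → Star P.
L ratio = 10^(0.4 |ΔM|) = 10^3.412 = 2584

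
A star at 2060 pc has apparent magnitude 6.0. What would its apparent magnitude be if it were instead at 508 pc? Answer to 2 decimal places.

m ≈ 2.96

Flux ∝ 1/d², so Δm = 5 log₁₀(d₂/d₁) = 5 log₁₀(508/2060) = -3.040
m₂ = m₁ + Δm = 6.0 + (-3.040) = 2.960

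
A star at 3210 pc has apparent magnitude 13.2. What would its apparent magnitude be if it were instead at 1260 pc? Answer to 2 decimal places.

Flux ∝ 1/d², so Δm = 5 log₁₀(d₂/d₁) = 5 log₁₀(1260/3210) = -2.031
m₂ = m₁ + Δm = 13.2 + (-2.031) = 11.169

m ≈ 11.17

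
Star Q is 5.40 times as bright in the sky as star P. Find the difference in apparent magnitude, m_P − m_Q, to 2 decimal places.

Pogson: Δm = −2.5 log₁₀(ratio) = −2.5 log₁₀(5.40) = −2.5 × 0.7324 = -1.831
Star Q is brighter so has the smaller magnitude: m_P − m_Q is positive.

m_P − m_Q ≈ 1.83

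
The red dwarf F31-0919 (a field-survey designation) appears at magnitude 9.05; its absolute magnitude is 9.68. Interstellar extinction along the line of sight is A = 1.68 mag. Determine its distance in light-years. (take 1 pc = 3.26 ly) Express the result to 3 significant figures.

d ≈ 11.3 ly

m − M = 5 log₁₀(d/10 pc) + A  ⇒  9.05 − (9.68) − 1.68 = 5 log₁₀(d/10)
-2.310 = 5 log₁₀(d/10)
log₁₀ d = (m − M − A)/5 + 1 = 0.5380
d = 10^0.5380 = 3.451 pc
= 11.25 ly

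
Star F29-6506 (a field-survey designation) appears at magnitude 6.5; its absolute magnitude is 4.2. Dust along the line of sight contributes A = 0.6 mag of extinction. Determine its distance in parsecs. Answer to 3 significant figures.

d ≈ 21.9 pc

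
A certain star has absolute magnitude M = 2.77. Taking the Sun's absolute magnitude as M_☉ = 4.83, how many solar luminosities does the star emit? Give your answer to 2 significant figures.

M − M_☉ = 2.77 − 4.83 = -2.060
L/L_☉ = 10^(−0.4 (M − M_☉)) = 10^0.824 = 6.668

L/L_☉ ≈ 6.7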